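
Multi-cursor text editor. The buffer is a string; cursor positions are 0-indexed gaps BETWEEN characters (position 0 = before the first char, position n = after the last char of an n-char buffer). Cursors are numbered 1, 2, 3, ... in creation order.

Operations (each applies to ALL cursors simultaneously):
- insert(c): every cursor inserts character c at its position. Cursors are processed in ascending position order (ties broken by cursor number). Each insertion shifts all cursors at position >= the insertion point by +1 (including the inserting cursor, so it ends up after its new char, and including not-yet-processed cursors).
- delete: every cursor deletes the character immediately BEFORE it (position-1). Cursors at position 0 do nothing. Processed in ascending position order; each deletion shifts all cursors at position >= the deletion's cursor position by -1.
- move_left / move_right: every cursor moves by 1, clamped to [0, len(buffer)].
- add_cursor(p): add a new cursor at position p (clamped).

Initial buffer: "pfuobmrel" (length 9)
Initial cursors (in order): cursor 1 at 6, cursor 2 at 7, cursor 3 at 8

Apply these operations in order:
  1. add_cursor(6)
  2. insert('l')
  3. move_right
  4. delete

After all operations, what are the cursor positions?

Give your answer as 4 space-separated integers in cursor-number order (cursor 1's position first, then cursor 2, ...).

Answer: 7 8 9 7

Derivation:
After op 1 (add_cursor(6)): buffer="pfuobmrel" (len 9), cursors c1@6 c4@6 c2@7 c3@8, authorship .........
After op 2 (insert('l')): buffer="pfuobmllrlell" (len 13), cursors c1@8 c4@8 c2@10 c3@12, authorship ......14.2.3.
After op 3 (move_right): buffer="pfuobmllrlell" (len 13), cursors c1@9 c4@9 c2@11 c3@13, authorship ......14.2.3.
After op 4 (delete): buffer="pfuobmlll" (len 9), cursors c1@7 c4@7 c2@8 c3@9, authorship ......123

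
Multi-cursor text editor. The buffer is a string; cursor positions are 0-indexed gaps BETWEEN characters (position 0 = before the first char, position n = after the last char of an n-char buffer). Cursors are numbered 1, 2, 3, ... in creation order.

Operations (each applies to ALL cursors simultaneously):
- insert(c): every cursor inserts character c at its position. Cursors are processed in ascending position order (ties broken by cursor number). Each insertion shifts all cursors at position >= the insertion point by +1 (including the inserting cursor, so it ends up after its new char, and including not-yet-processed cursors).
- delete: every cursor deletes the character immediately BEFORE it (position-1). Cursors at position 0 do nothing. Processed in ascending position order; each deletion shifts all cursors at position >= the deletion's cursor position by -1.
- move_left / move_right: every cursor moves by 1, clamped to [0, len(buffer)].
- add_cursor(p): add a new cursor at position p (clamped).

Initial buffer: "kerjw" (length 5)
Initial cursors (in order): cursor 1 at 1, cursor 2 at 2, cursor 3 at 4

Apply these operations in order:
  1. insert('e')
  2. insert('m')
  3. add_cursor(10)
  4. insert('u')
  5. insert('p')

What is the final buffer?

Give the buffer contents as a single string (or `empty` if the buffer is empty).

After op 1 (insert('e')): buffer="keeerjew" (len 8), cursors c1@2 c2@4 c3@7, authorship .1.2..3.
After op 2 (insert('m')): buffer="kemeemrjemw" (len 11), cursors c1@3 c2@6 c3@10, authorship .11.22..33.
After op 3 (add_cursor(10)): buffer="kemeemrjemw" (len 11), cursors c1@3 c2@6 c3@10 c4@10, authorship .11.22..33.
After op 4 (insert('u')): buffer="kemueemurjemuuw" (len 15), cursors c1@4 c2@8 c3@14 c4@14, authorship .111.222..3334.
After op 5 (insert('p')): buffer="kemupeemuprjemuuppw" (len 19), cursors c1@5 c2@10 c3@18 c4@18, authorship .1111.2222..333434.

Answer: kemupeemuprjemuuppw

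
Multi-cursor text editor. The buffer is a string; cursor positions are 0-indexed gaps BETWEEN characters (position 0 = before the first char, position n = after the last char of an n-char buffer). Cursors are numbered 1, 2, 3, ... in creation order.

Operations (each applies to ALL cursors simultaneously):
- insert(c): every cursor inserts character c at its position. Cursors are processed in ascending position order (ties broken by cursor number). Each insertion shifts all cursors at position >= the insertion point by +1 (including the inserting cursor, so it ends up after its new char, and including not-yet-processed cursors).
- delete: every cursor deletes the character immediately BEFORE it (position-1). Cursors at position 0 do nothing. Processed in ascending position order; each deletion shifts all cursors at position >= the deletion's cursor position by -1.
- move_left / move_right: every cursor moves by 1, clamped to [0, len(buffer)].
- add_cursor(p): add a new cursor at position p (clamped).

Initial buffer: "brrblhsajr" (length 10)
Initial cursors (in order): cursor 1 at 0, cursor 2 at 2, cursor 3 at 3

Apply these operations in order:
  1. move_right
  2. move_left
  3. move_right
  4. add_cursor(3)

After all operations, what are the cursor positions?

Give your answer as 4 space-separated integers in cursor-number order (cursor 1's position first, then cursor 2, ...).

Answer: 1 3 4 3

Derivation:
After op 1 (move_right): buffer="brrblhsajr" (len 10), cursors c1@1 c2@3 c3@4, authorship ..........
After op 2 (move_left): buffer="brrblhsajr" (len 10), cursors c1@0 c2@2 c3@3, authorship ..........
After op 3 (move_right): buffer="brrblhsajr" (len 10), cursors c1@1 c2@3 c3@4, authorship ..........
After op 4 (add_cursor(3)): buffer="brrblhsajr" (len 10), cursors c1@1 c2@3 c4@3 c3@4, authorship ..........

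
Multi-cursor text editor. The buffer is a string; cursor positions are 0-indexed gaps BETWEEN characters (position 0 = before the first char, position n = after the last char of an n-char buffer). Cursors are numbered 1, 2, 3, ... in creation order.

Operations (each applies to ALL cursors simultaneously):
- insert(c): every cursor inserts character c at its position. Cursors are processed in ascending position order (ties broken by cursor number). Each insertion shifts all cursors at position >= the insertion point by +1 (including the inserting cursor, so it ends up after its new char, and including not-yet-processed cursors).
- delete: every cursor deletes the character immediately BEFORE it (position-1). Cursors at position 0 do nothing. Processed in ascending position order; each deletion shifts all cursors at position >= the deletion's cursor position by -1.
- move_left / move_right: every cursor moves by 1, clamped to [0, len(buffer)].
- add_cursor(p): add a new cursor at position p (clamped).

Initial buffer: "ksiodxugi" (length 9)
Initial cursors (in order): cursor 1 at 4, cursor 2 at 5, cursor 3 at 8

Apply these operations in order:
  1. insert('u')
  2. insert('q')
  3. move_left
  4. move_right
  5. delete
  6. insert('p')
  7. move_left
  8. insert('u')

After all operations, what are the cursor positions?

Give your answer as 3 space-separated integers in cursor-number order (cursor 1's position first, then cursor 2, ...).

After op 1 (insert('u')): buffer="ksiouduxugui" (len 12), cursors c1@5 c2@7 c3@11, authorship ....1.2...3.
After op 2 (insert('q')): buffer="ksiouqduqxuguqi" (len 15), cursors c1@6 c2@9 c3@14, authorship ....11.22...33.
After op 3 (move_left): buffer="ksiouqduqxuguqi" (len 15), cursors c1@5 c2@8 c3@13, authorship ....11.22...33.
After op 4 (move_right): buffer="ksiouqduqxuguqi" (len 15), cursors c1@6 c2@9 c3@14, authorship ....11.22...33.
After op 5 (delete): buffer="ksiouduxugui" (len 12), cursors c1@5 c2@7 c3@11, authorship ....1.2...3.
After op 6 (insert('p')): buffer="ksioupdupxugupi" (len 15), cursors c1@6 c2@9 c3@14, authorship ....11.22...33.
After op 7 (move_left): buffer="ksioupdupxugupi" (len 15), cursors c1@5 c2@8 c3@13, authorship ....11.22...33.
After op 8 (insert('u')): buffer="ksiouupduupxuguupi" (len 18), cursors c1@6 c2@10 c3@16, authorship ....111.222...333.

Answer: 6 10 16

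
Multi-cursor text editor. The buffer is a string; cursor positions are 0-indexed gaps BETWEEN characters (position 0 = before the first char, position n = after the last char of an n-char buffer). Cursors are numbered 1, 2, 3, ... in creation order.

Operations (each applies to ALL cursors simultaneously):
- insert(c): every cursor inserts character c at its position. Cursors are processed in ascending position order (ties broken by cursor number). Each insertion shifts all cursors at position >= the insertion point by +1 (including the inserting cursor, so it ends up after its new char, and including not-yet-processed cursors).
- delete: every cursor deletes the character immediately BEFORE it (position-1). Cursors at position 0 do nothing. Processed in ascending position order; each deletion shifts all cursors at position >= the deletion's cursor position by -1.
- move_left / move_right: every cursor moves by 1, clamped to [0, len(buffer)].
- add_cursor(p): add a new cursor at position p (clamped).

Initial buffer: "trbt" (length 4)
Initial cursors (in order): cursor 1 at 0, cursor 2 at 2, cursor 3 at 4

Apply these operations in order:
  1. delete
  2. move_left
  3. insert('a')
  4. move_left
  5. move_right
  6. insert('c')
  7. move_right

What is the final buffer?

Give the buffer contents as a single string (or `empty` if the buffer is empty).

After op 1 (delete): buffer="tb" (len 2), cursors c1@0 c2@1 c3@2, authorship ..
After op 2 (move_left): buffer="tb" (len 2), cursors c1@0 c2@0 c3@1, authorship ..
After op 3 (insert('a')): buffer="aatab" (len 5), cursors c1@2 c2@2 c3@4, authorship 12.3.
After op 4 (move_left): buffer="aatab" (len 5), cursors c1@1 c2@1 c3@3, authorship 12.3.
After op 5 (move_right): buffer="aatab" (len 5), cursors c1@2 c2@2 c3@4, authorship 12.3.
After op 6 (insert('c')): buffer="aacctacb" (len 8), cursors c1@4 c2@4 c3@7, authorship 1212.33.
After op 7 (move_right): buffer="aacctacb" (len 8), cursors c1@5 c2@5 c3@8, authorship 1212.33.

Answer: aacctacb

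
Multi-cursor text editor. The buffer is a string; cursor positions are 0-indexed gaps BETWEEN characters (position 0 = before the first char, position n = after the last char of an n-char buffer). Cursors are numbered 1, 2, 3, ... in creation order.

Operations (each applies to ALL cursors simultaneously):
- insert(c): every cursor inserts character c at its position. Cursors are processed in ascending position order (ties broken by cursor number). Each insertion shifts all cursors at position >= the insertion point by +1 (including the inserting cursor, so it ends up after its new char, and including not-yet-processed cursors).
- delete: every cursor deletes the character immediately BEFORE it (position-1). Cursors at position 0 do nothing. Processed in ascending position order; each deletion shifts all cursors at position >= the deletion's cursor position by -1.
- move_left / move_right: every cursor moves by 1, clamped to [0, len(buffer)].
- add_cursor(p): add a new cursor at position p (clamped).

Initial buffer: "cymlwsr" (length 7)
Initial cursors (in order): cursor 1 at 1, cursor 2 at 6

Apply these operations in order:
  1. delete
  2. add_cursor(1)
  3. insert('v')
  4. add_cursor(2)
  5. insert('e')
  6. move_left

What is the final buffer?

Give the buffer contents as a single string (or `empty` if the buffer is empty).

Answer: veyevemlwver

Derivation:
After op 1 (delete): buffer="ymlwr" (len 5), cursors c1@0 c2@4, authorship .....
After op 2 (add_cursor(1)): buffer="ymlwr" (len 5), cursors c1@0 c3@1 c2@4, authorship .....
After op 3 (insert('v')): buffer="vyvmlwvr" (len 8), cursors c1@1 c3@3 c2@7, authorship 1.3...2.
After op 4 (add_cursor(2)): buffer="vyvmlwvr" (len 8), cursors c1@1 c4@2 c3@3 c2@7, authorship 1.3...2.
After op 5 (insert('e')): buffer="veyevemlwver" (len 12), cursors c1@2 c4@4 c3@6 c2@11, authorship 11.433...22.
After op 6 (move_left): buffer="veyevemlwver" (len 12), cursors c1@1 c4@3 c3@5 c2@10, authorship 11.433...22.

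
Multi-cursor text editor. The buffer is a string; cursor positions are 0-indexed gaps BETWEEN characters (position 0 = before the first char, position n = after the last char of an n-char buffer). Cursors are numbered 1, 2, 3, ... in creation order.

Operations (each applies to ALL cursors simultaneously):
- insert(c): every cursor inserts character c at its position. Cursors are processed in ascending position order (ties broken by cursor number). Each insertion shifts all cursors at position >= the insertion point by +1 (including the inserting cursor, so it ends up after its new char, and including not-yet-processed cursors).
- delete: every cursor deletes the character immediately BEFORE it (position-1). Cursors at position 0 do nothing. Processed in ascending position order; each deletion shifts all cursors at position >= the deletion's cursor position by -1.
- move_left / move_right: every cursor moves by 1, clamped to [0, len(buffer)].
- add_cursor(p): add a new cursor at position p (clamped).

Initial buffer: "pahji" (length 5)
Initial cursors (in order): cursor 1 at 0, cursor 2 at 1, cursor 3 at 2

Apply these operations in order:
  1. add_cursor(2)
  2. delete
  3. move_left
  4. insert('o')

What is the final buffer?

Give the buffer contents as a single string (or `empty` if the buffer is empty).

Answer: oooohji

Derivation:
After op 1 (add_cursor(2)): buffer="pahji" (len 5), cursors c1@0 c2@1 c3@2 c4@2, authorship .....
After op 2 (delete): buffer="hji" (len 3), cursors c1@0 c2@0 c3@0 c4@0, authorship ...
After op 3 (move_left): buffer="hji" (len 3), cursors c1@0 c2@0 c3@0 c4@0, authorship ...
After op 4 (insert('o')): buffer="oooohji" (len 7), cursors c1@4 c2@4 c3@4 c4@4, authorship 1234...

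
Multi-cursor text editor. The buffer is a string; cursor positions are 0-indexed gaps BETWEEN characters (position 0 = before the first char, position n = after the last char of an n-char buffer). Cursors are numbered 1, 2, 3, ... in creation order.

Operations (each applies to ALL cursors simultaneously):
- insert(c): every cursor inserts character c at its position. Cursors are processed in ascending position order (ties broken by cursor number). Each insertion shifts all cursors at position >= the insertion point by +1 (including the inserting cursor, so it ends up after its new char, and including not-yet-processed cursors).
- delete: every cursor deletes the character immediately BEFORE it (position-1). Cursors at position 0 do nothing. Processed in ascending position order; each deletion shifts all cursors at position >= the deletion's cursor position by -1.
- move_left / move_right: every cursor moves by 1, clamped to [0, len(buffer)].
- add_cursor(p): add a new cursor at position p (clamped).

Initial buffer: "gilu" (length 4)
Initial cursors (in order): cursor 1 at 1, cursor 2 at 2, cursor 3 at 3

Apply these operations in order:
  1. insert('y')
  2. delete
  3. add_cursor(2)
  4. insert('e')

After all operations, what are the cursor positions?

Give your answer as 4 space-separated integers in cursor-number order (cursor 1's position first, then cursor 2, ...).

After op 1 (insert('y')): buffer="gyiylyu" (len 7), cursors c1@2 c2@4 c3@6, authorship .1.2.3.
After op 2 (delete): buffer="gilu" (len 4), cursors c1@1 c2@2 c3@3, authorship ....
After op 3 (add_cursor(2)): buffer="gilu" (len 4), cursors c1@1 c2@2 c4@2 c3@3, authorship ....
After op 4 (insert('e')): buffer="geieeleu" (len 8), cursors c1@2 c2@5 c4@5 c3@7, authorship .1.24.3.

Answer: 2 5 7 5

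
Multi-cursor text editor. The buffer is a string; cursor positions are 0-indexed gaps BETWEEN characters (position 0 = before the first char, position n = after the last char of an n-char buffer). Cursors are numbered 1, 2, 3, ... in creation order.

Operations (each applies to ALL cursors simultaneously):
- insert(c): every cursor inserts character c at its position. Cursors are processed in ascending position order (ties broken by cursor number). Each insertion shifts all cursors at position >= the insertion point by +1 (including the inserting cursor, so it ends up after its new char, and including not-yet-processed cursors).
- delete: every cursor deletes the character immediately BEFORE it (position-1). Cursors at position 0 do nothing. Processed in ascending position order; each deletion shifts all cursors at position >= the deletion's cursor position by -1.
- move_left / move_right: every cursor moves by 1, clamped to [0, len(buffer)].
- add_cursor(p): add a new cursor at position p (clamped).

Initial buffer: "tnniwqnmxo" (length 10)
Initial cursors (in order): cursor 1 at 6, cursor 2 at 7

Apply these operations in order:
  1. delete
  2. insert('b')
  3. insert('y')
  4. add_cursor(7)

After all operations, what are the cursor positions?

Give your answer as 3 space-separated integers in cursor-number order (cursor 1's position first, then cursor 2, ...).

Answer: 9 9 7

Derivation:
After op 1 (delete): buffer="tnniwmxo" (len 8), cursors c1@5 c2@5, authorship ........
After op 2 (insert('b')): buffer="tnniwbbmxo" (len 10), cursors c1@7 c2@7, authorship .....12...
After op 3 (insert('y')): buffer="tnniwbbyymxo" (len 12), cursors c1@9 c2@9, authorship .....1212...
After op 4 (add_cursor(7)): buffer="tnniwbbyymxo" (len 12), cursors c3@7 c1@9 c2@9, authorship .....1212...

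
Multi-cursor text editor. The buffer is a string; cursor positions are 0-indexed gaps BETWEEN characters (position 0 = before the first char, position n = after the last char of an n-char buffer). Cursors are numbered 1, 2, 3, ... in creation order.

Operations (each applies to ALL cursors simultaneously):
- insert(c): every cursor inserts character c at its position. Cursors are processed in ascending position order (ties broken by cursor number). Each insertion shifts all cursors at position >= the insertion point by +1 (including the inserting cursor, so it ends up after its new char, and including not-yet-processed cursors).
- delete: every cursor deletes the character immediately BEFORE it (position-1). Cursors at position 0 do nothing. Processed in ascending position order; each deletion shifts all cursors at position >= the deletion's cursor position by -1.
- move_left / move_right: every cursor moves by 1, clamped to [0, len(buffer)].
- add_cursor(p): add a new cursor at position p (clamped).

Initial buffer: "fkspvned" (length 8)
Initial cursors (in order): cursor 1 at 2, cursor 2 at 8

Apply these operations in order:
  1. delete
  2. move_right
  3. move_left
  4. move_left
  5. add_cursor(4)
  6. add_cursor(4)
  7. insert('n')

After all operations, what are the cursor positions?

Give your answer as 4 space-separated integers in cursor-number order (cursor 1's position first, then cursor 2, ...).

After op 1 (delete): buffer="fspvne" (len 6), cursors c1@1 c2@6, authorship ......
After op 2 (move_right): buffer="fspvne" (len 6), cursors c1@2 c2@6, authorship ......
After op 3 (move_left): buffer="fspvne" (len 6), cursors c1@1 c2@5, authorship ......
After op 4 (move_left): buffer="fspvne" (len 6), cursors c1@0 c2@4, authorship ......
After op 5 (add_cursor(4)): buffer="fspvne" (len 6), cursors c1@0 c2@4 c3@4, authorship ......
After op 6 (add_cursor(4)): buffer="fspvne" (len 6), cursors c1@0 c2@4 c3@4 c4@4, authorship ......
After op 7 (insert('n')): buffer="nfspvnnnne" (len 10), cursors c1@1 c2@8 c3@8 c4@8, authorship 1....234..

Answer: 1 8 8 8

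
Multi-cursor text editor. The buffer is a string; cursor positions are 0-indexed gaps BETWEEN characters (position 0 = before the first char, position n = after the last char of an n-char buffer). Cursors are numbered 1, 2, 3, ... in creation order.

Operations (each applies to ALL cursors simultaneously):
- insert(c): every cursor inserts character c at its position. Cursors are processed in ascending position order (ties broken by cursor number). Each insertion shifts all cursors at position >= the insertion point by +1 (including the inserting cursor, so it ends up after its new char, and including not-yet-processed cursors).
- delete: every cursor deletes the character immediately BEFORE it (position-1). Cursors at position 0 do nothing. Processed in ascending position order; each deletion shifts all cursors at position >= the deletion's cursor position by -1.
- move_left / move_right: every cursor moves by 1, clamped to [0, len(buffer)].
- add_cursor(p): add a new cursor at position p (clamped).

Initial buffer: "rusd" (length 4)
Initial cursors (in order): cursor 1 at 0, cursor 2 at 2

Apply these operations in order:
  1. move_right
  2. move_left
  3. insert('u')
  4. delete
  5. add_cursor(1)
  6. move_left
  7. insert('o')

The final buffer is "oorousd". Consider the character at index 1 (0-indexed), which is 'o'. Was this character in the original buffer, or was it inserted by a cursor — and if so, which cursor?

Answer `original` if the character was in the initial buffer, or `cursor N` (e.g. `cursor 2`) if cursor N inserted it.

After op 1 (move_right): buffer="rusd" (len 4), cursors c1@1 c2@3, authorship ....
After op 2 (move_left): buffer="rusd" (len 4), cursors c1@0 c2@2, authorship ....
After op 3 (insert('u')): buffer="uruusd" (len 6), cursors c1@1 c2@4, authorship 1..2..
After op 4 (delete): buffer="rusd" (len 4), cursors c1@0 c2@2, authorship ....
After op 5 (add_cursor(1)): buffer="rusd" (len 4), cursors c1@0 c3@1 c2@2, authorship ....
After op 6 (move_left): buffer="rusd" (len 4), cursors c1@0 c3@0 c2@1, authorship ....
After op 7 (insert('o')): buffer="oorousd" (len 7), cursors c1@2 c3@2 c2@4, authorship 13.2...
Authorship (.=original, N=cursor N): 1 3 . 2 . . .
Index 1: author = 3

Answer: cursor 3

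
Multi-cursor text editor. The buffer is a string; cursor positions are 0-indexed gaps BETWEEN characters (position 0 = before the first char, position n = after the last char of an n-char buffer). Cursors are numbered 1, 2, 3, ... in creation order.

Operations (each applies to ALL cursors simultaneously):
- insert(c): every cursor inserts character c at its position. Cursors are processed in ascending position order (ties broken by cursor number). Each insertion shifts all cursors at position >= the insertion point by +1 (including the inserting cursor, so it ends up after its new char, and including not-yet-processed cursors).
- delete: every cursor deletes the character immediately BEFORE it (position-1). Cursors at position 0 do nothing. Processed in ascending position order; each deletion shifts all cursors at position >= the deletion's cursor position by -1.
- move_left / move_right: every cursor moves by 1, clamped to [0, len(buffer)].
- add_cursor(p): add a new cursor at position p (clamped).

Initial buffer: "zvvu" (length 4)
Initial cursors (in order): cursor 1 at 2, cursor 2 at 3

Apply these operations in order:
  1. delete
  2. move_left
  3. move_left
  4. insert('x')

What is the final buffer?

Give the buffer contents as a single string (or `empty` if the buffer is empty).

After op 1 (delete): buffer="zu" (len 2), cursors c1@1 c2@1, authorship ..
After op 2 (move_left): buffer="zu" (len 2), cursors c1@0 c2@0, authorship ..
After op 3 (move_left): buffer="zu" (len 2), cursors c1@0 c2@0, authorship ..
After op 4 (insert('x')): buffer="xxzu" (len 4), cursors c1@2 c2@2, authorship 12..

Answer: xxzu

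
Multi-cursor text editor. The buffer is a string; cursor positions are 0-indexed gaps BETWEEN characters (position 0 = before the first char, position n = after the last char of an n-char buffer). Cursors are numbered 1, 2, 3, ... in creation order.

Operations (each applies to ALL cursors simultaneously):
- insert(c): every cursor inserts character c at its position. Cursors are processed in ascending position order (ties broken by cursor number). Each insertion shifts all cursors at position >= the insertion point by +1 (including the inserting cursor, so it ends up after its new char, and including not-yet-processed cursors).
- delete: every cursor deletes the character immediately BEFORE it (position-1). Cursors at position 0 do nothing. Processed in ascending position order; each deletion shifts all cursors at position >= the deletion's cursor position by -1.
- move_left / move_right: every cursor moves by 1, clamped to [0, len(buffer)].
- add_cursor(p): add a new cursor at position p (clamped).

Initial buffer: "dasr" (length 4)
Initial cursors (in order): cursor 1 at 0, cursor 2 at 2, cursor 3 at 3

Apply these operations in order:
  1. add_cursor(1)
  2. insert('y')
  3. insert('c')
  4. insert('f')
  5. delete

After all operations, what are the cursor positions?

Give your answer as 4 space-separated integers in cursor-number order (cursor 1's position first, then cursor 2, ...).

Answer: 2 8 11 5

Derivation:
After op 1 (add_cursor(1)): buffer="dasr" (len 4), cursors c1@0 c4@1 c2@2 c3@3, authorship ....
After op 2 (insert('y')): buffer="ydyaysyr" (len 8), cursors c1@1 c4@3 c2@5 c3@7, authorship 1.4.2.3.
After op 3 (insert('c')): buffer="ycdycaycsycr" (len 12), cursors c1@2 c4@5 c2@8 c3@11, authorship 11.44.22.33.
After op 4 (insert('f')): buffer="ycfdycfaycfsycfr" (len 16), cursors c1@3 c4@7 c2@11 c3@15, authorship 111.444.222.333.
After op 5 (delete): buffer="ycdycaycsycr" (len 12), cursors c1@2 c4@5 c2@8 c3@11, authorship 11.44.22.33.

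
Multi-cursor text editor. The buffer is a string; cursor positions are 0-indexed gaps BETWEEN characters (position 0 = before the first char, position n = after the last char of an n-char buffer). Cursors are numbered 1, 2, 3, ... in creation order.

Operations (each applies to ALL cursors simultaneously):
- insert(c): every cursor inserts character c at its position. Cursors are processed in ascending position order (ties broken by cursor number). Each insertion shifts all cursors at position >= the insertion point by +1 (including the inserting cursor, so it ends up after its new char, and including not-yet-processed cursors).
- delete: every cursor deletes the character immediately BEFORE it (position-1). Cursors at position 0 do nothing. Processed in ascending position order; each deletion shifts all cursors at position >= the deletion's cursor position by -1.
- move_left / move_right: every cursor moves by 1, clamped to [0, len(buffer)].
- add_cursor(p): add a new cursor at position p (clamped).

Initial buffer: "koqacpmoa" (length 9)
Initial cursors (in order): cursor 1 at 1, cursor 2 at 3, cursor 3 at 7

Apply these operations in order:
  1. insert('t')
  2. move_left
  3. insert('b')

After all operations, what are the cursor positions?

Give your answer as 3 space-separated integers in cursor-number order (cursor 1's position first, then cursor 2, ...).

Answer: 2 6 12

Derivation:
After op 1 (insert('t')): buffer="ktoqtacpmtoa" (len 12), cursors c1@2 c2@5 c3@10, authorship .1..2....3..
After op 2 (move_left): buffer="ktoqtacpmtoa" (len 12), cursors c1@1 c2@4 c3@9, authorship .1..2....3..
After op 3 (insert('b')): buffer="kbtoqbtacpmbtoa" (len 15), cursors c1@2 c2@6 c3@12, authorship .11..22....33..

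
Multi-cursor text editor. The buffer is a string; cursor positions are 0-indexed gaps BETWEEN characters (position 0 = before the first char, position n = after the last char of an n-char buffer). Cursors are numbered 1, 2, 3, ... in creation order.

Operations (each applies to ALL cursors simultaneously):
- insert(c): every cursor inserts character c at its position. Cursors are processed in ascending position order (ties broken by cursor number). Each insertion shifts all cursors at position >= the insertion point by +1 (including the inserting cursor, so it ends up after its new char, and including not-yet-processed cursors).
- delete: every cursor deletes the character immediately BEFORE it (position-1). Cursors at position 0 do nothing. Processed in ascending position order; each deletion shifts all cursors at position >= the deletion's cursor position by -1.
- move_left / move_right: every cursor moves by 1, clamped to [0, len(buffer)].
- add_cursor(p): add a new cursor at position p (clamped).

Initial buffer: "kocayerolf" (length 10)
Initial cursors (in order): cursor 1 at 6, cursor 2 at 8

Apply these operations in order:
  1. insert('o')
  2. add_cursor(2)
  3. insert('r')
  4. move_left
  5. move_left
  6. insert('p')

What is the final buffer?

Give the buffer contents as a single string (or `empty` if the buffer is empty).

Answer: kporcayeporroporlf

Derivation:
After op 1 (insert('o')): buffer="kocayeoroolf" (len 12), cursors c1@7 c2@10, authorship ......1..2..
After op 2 (add_cursor(2)): buffer="kocayeoroolf" (len 12), cursors c3@2 c1@7 c2@10, authorship ......1..2..
After op 3 (insert('r')): buffer="korcayeorroorlf" (len 15), cursors c3@3 c1@9 c2@13, authorship ..3....11..22..
After op 4 (move_left): buffer="korcayeorroorlf" (len 15), cursors c3@2 c1@8 c2@12, authorship ..3....11..22..
After op 5 (move_left): buffer="korcayeorroorlf" (len 15), cursors c3@1 c1@7 c2@11, authorship ..3....11..22..
After op 6 (insert('p')): buffer="kporcayeporroporlf" (len 18), cursors c3@2 c1@9 c2@14, authorship .3.3....111..222..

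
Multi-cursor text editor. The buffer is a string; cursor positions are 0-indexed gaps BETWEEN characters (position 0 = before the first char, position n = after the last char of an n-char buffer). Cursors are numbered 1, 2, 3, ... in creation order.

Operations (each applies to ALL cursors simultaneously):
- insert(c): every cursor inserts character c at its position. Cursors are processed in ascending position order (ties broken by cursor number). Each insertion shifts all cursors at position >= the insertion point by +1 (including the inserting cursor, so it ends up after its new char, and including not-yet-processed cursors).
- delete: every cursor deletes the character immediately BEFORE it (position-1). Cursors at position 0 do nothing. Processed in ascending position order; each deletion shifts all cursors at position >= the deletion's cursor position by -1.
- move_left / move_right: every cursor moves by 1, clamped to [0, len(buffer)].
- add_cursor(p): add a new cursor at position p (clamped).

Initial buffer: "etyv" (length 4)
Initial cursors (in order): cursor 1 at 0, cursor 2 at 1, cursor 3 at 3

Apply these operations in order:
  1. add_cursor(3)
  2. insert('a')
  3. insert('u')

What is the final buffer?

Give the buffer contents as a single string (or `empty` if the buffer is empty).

Answer: aueautyaauuv

Derivation:
After op 1 (add_cursor(3)): buffer="etyv" (len 4), cursors c1@0 c2@1 c3@3 c4@3, authorship ....
After op 2 (insert('a')): buffer="aeatyaav" (len 8), cursors c1@1 c2@3 c3@7 c4@7, authorship 1.2..34.
After op 3 (insert('u')): buffer="aueautyaauuv" (len 12), cursors c1@2 c2@5 c3@11 c4@11, authorship 11.22..3434.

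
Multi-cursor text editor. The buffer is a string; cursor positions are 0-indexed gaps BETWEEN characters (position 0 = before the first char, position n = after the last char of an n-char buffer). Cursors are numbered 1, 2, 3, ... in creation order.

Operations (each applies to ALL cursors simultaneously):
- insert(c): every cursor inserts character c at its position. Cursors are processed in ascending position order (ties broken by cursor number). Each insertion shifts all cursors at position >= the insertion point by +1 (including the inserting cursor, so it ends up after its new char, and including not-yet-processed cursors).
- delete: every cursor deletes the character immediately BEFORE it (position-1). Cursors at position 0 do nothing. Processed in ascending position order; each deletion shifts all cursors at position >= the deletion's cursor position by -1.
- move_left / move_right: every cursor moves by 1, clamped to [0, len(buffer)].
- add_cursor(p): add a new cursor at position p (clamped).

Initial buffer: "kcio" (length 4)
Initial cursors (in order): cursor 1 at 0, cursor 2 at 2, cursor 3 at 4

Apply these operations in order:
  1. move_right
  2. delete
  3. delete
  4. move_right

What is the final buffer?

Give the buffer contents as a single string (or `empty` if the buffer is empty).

Answer: empty

Derivation:
After op 1 (move_right): buffer="kcio" (len 4), cursors c1@1 c2@3 c3@4, authorship ....
After op 2 (delete): buffer="c" (len 1), cursors c1@0 c2@1 c3@1, authorship .
After op 3 (delete): buffer="" (len 0), cursors c1@0 c2@0 c3@0, authorship 
After op 4 (move_right): buffer="" (len 0), cursors c1@0 c2@0 c3@0, authorship 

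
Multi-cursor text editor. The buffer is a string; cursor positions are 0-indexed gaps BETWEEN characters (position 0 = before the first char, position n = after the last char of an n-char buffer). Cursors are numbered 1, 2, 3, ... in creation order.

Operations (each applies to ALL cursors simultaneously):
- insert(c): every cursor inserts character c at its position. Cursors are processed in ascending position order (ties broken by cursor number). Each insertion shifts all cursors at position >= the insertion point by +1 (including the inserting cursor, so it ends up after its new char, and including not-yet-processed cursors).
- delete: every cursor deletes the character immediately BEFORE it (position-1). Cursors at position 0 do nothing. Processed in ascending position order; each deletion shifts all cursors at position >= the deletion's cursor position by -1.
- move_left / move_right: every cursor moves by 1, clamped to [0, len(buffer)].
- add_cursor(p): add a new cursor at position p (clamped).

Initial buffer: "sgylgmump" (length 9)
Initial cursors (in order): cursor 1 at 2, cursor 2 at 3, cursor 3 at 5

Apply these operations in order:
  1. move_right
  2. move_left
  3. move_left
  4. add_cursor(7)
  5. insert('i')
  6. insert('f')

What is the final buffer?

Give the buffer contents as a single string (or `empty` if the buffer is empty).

After op 1 (move_right): buffer="sgylgmump" (len 9), cursors c1@3 c2@4 c3@6, authorship .........
After op 2 (move_left): buffer="sgylgmump" (len 9), cursors c1@2 c2@3 c3@5, authorship .........
After op 3 (move_left): buffer="sgylgmump" (len 9), cursors c1@1 c2@2 c3@4, authorship .........
After op 4 (add_cursor(7)): buffer="sgylgmump" (len 9), cursors c1@1 c2@2 c3@4 c4@7, authorship .........
After op 5 (insert('i')): buffer="sigiyligmuimp" (len 13), cursors c1@2 c2@4 c3@7 c4@11, authorship .1.2..3...4..
After op 6 (insert('f')): buffer="sifgifylifgmuifmp" (len 17), cursors c1@3 c2@6 c3@10 c4@15, authorship .11.22..33...44..

Answer: sifgifylifgmuifmp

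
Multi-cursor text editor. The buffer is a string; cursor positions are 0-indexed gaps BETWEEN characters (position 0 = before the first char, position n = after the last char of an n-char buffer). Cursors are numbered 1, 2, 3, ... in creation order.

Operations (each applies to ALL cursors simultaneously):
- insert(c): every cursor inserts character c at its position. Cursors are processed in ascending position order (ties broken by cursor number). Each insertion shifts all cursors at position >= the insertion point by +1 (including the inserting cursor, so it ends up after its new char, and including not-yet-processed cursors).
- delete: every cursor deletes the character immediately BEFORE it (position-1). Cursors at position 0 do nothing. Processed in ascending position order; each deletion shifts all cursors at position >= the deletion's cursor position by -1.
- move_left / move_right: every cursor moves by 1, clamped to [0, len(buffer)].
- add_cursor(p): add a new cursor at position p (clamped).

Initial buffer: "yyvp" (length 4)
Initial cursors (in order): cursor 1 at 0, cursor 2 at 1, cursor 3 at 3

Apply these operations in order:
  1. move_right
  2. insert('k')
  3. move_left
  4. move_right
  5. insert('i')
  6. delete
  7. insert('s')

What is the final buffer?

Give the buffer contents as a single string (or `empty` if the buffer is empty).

After op 1 (move_right): buffer="yyvp" (len 4), cursors c1@1 c2@2 c3@4, authorship ....
After op 2 (insert('k')): buffer="ykykvpk" (len 7), cursors c1@2 c2@4 c3@7, authorship .1.2..3
After op 3 (move_left): buffer="ykykvpk" (len 7), cursors c1@1 c2@3 c3@6, authorship .1.2..3
After op 4 (move_right): buffer="ykykvpk" (len 7), cursors c1@2 c2@4 c3@7, authorship .1.2..3
After op 5 (insert('i')): buffer="ykiykivpki" (len 10), cursors c1@3 c2@6 c3@10, authorship .11.22..33
After op 6 (delete): buffer="ykykvpk" (len 7), cursors c1@2 c2@4 c3@7, authorship .1.2..3
After op 7 (insert('s')): buffer="yksyksvpks" (len 10), cursors c1@3 c2@6 c3@10, authorship .11.22..33

Answer: yksyksvpks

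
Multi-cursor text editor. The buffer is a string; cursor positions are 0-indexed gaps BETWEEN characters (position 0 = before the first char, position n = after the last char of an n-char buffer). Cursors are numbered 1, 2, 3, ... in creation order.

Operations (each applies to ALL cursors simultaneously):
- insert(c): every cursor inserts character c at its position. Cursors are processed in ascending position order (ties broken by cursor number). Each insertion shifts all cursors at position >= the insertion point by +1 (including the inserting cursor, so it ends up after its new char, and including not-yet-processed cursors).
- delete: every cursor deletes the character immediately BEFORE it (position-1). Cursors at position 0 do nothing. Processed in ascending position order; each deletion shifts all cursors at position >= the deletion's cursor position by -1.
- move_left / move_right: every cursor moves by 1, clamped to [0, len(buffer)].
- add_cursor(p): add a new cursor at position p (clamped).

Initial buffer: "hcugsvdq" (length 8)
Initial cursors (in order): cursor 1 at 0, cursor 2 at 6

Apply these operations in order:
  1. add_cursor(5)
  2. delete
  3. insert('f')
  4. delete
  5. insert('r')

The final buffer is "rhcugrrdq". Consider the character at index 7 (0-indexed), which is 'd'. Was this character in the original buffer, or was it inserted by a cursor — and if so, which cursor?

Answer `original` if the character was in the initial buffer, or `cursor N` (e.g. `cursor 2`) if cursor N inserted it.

After op 1 (add_cursor(5)): buffer="hcugsvdq" (len 8), cursors c1@0 c3@5 c2@6, authorship ........
After op 2 (delete): buffer="hcugdq" (len 6), cursors c1@0 c2@4 c3@4, authorship ......
After op 3 (insert('f')): buffer="fhcugffdq" (len 9), cursors c1@1 c2@7 c3@7, authorship 1....23..
After op 4 (delete): buffer="hcugdq" (len 6), cursors c1@0 c2@4 c3@4, authorship ......
After op 5 (insert('r')): buffer="rhcugrrdq" (len 9), cursors c1@1 c2@7 c3@7, authorship 1....23..
Authorship (.=original, N=cursor N): 1 . . . . 2 3 . .
Index 7: author = original

Answer: original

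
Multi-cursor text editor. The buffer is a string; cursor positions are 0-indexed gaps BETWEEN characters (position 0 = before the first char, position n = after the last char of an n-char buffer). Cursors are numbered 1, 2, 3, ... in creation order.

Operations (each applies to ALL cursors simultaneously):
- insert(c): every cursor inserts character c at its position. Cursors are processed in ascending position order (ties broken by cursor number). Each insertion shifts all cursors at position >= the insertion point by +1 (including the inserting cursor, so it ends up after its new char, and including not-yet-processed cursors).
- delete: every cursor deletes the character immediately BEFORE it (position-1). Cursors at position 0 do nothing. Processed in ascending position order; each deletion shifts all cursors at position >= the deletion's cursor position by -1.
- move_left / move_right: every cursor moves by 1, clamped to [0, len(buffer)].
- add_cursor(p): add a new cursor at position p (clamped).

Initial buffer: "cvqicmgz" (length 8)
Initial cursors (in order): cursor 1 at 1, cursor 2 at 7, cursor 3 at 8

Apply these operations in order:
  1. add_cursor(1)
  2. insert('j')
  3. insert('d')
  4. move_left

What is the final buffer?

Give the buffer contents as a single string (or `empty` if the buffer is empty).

After op 1 (add_cursor(1)): buffer="cvqicmgz" (len 8), cursors c1@1 c4@1 c2@7 c3@8, authorship ........
After op 2 (insert('j')): buffer="cjjvqicmgjzj" (len 12), cursors c1@3 c4@3 c2@10 c3@12, authorship .14......2.3
After op 3 (insert('d')): buffer="cjjddvqicmgjdzjd" (len 16), cursors c1@5 c4@5 c2@13 c3@16, authorship .1414......22.33
After op 4 (move_left): buffer="cjjddvqicmgjdzjd" (len 16), cursors c1@4 c4@4 c2@12 c3@15, authorship .1414......22.33

Answer: cjjddvqicmgjdzjd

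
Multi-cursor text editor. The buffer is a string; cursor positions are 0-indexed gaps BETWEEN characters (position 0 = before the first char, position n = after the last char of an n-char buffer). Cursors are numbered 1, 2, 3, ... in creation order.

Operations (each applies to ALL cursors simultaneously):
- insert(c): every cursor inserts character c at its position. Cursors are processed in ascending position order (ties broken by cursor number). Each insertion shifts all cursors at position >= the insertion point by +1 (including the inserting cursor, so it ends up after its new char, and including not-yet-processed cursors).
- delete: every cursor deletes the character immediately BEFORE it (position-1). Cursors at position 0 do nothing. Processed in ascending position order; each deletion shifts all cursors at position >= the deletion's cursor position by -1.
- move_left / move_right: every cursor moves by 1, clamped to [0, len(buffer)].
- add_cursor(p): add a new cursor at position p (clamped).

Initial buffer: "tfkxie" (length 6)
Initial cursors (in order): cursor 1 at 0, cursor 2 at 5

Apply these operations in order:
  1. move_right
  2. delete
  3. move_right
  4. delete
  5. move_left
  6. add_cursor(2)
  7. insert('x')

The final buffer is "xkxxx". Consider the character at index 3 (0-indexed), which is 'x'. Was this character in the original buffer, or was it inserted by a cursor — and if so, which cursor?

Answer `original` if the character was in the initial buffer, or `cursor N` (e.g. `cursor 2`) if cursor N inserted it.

After op 1 (move_right): buffer="tfkxie" (len 6), cursors c1@1 c2@6, authorship ......
After op 2 (delete): buffer="fkxi" (len 4), cursors c1@0 c2@4, authorship ....
After op 3 (move_right): buffer="fkxi" (len 4), cursors c1@1 c2@4, authorship ....
After op 4 (delete): buffer="kx" (len 2), cursors c1@0 c2@2, authorship ..
After op 5 (move_left): buffer="kx" (len 2), cursors c1@0 c2@1, authorship ..
After op 6 (add_cursor(2)): buffer="kx" (len 2), cursors c1@0 c2@1 c3@2, authorship ..
After op 7 (insert('x')): buffer="xkxxx" (len 5), cursors c1@1 c2@3 c3@5, authorship 1.2.3
Authorship (.=original, N=cursor N): 1 . 2 . 3
Index 3: author = original

Answer: original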